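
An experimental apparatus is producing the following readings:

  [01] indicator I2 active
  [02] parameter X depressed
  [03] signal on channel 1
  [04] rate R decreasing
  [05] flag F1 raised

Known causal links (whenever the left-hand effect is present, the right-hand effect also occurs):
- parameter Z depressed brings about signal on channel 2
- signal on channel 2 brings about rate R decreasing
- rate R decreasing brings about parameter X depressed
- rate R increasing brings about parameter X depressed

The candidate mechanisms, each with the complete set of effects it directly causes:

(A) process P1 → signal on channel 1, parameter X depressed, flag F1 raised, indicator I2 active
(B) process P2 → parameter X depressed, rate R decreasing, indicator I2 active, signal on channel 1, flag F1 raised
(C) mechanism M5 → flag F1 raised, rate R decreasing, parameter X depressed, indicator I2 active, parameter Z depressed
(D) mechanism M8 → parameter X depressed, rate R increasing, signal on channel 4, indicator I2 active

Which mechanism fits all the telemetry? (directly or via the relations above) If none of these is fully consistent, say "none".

Testing each hypothesis:
(A) process P1 — indicator I2 active match; parameter X depressed match; signal on channel 1 match; rate R decreasing miss; flag F1 raised match
(B) process P2 — indicator I2 active match; parameter X depressed match; signal on channel 1 match; rate R decreasing match; flag F1 raised match
(C) mechanism M5 — indicator I2 active match; parameter X depressed match; signal on channel 1 miss; rate R decreasing match; flag F1 raised match
(D) mechanism M8 — fails on signal on channel 1, rate R decreasing, flag F1 raised (predicts rate R increasing, not rate R decreasing)
(B) is the only candidate with no mismatches.

B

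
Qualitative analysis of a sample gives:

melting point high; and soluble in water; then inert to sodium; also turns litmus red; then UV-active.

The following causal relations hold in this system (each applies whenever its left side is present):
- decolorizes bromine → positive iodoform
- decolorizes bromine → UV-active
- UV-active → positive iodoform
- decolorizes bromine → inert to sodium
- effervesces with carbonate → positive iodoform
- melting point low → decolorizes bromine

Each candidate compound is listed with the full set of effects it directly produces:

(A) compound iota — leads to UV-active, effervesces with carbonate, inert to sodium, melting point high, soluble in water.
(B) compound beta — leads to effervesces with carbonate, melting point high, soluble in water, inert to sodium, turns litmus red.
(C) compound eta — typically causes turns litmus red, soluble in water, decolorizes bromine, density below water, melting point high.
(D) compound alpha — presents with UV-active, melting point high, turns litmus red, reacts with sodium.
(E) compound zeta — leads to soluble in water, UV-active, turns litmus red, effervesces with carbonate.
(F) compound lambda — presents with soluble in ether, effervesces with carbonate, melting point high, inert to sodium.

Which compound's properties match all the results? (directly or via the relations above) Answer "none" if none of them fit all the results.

C

Testing each hypothesis:
(A) compound iota — does not account for turns litmus red
(B) compound beta — does not account for UV-active
(C) compound eta — melting point high match; soluble in water match; inert to sodium match (through decolorizes bromine → inert to sodium); turns litmus red match; UV-active match (through decolorizes bromine → UV-active)
(D) compound alpha — melting point high match; soluble in water miss; inert to sodium miss; turns litmus red match; UV-active match
(E) compound zeta — melting point high miss; soluble in water match; inert to sodium miss; turns litmus red match; UV-active match
(F) compound lambda — melting point high match; soluble in water miss; inert to sodium match; turns litmus red miss; UV-active miss
(C) alone accounts for all the evidence.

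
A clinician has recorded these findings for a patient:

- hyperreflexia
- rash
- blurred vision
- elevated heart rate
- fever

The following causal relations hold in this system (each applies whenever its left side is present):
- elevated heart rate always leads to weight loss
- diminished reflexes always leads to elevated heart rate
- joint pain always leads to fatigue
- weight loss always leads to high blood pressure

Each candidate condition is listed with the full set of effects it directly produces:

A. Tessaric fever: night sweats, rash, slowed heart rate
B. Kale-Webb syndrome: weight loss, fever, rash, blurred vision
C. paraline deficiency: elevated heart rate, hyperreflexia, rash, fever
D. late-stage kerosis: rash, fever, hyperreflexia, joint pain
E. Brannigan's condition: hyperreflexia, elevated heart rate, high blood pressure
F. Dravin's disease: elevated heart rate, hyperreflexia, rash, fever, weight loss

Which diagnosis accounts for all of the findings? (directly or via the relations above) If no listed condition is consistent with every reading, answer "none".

Testing each hypothesis:
(A) Tessaric fever — fails on hyperreflexia, blurred vision, elevated heart rate, fever (predicts slowed heart rate, not elevated heart rate)
(B) Kale-Webb syndrome — hyperreflexia -; rash +; blurred vision +; elevated heart rate -; fever +
(C) paraline deficiency — does not account for blurred vision
(D) late-stage kerosis — does not account for blurred vision, elevated heart rate
(E) Brannigan's condition — hyperreflexia +; rash -; blurred vision -; elevated heart rate +; fever -
(F) Dravin's disease — hyperreflexia +; rash +; blurred vision -; elevated heart rate +; fever +
No candidate is consistent with all observations.

none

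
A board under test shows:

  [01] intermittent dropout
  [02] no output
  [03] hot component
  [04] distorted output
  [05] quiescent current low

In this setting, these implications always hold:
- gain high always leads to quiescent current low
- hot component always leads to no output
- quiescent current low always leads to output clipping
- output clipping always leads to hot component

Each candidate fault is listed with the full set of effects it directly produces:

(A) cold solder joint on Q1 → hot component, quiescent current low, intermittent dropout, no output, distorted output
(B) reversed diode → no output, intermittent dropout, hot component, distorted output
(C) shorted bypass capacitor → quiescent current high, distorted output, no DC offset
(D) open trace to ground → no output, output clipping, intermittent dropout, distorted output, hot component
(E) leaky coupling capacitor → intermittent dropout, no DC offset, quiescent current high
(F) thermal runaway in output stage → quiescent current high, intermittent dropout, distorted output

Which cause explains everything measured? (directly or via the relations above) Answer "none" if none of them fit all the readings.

A

Testing each hypothesis:
(A) cold solder joint on Q1 — accounts for every observation
(B) reversed diode — does not account for quiescent current low
(C) shorted bypass capacitor — intermittent dropout NO; no output NO; hot component NO; distorted output yes; quiescent current low NO
(D) open trace to ground — intermittent dropout yes; no output yes; hot component yes; distorted output yes; quiescent current low NO
(E) leaky coupling capacitor — intermittent dropout yes; no output NO; hot component NO; distorted output NO; quiescent current low NO
(F) thermal runaway in output stage — intermittent dropout yes; no output NO; hot component NO; distorted output yes; quiescent current low NO
(A) is the only candidate with no mismatches.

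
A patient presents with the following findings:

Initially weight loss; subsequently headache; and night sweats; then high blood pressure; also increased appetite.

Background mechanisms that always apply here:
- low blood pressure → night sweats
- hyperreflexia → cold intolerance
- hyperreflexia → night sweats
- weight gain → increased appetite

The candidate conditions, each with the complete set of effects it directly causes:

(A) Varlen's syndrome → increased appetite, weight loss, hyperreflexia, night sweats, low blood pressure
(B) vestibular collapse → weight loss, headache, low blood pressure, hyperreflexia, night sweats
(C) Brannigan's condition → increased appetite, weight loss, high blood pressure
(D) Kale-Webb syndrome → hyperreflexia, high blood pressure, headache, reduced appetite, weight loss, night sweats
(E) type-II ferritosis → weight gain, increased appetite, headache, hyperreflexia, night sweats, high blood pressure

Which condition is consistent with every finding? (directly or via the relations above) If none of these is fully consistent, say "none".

Per-candidate check:
(A) Varlen's syndrome — weight loss +; headache -; night sweats +; high blood pressure -; increased appetite +
(B) vestibular collapse — fails on high blood pressure, increased appetite (predicts low blood pressure, not high blood pressure)
(C) Brannigan's condition — weight loss +; headache -; night sweats -; high blood pressure +; increased appetite +
(D) Kale-Webb syndrome — fails on increased appetite (predicts reduced appetite, not increased appetite)
(E) type-II ferritosis — weight loss -; headache +; night sweats +; high blood pressure +; increased appetite +
No candidate is consistent with all observations.

none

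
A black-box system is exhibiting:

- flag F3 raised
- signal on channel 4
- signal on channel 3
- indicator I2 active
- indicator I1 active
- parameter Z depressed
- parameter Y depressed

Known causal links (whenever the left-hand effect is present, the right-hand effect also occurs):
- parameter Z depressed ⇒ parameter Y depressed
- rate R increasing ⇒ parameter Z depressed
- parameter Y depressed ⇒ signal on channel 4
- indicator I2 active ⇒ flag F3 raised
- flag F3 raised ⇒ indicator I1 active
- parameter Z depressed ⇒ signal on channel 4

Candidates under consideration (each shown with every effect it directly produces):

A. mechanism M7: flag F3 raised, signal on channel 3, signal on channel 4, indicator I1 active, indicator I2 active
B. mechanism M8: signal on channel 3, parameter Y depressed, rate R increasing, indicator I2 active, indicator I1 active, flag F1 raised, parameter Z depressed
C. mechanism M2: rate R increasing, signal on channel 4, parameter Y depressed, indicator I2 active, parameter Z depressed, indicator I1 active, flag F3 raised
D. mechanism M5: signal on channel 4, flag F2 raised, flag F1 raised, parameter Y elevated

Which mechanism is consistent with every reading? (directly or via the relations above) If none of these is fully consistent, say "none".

B

Per-candidate check:
(A) mechanism M7 — flag F3 raised ✓; signal on channel 4 ✓; signal on channel 3 ✓; indicator I2 active ✓; indicator I1 active ✓; parameter Z depressed ✗; parameter Y depressed ✗
(B) mechanism M8 — accounts for every observation (flag F3 raised via indicator I2 active → flag F3 raised)
(C) mechanism M2 — flag F3 raised ✓; signal on channel 4 ✓; signal on channel 3 ✗; indicator I2 active ✓; indicator I1 active ✓; parameter Z depressed ✓; parameter Y depressed ✓
(D) mechanism M5 — flag F3 raised ✗; signal on channel 4 ✓; signal on channel 3 ✗; indicator I2 active ✗; indicator I1 active ✗; parameter Z depressed ✗; parameter Y depressed ✗
(B) alone accounts for all the evidence.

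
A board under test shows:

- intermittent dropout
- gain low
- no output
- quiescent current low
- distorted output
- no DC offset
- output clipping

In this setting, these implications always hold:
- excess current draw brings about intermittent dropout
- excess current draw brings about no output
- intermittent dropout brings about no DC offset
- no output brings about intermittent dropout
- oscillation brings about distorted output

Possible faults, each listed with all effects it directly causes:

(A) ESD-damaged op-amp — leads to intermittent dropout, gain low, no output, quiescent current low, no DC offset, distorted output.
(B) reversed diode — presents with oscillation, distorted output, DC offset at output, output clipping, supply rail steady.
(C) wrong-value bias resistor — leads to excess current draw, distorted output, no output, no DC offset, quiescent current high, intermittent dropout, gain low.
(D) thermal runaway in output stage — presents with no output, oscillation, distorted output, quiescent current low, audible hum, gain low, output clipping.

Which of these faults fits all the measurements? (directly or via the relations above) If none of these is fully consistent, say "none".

D

Per-candidate check:
(A) ESD-damaged op-amp — does not account for output clipping
(B) reversed diode — fails on intermittent dropout, gain low, no output, quiescent current low, no DC offset (predicts DC offset at output, not no DC offset)
(C) wrong-value bias resistor — intermittent dropout +; gain low +; no output +; quiescent current low -; distorted output +; no DC offset +; output clipping -
(D) thermal runaway in output stage — intermittent dropout + (through no output → intermittent dropout); gain low +; no output +; quiescent current low +; distorted output +; no DC offset + (through no output → intermittent dropout → no DC offset); output clipping +
(D) is the only candidate with no mismatches.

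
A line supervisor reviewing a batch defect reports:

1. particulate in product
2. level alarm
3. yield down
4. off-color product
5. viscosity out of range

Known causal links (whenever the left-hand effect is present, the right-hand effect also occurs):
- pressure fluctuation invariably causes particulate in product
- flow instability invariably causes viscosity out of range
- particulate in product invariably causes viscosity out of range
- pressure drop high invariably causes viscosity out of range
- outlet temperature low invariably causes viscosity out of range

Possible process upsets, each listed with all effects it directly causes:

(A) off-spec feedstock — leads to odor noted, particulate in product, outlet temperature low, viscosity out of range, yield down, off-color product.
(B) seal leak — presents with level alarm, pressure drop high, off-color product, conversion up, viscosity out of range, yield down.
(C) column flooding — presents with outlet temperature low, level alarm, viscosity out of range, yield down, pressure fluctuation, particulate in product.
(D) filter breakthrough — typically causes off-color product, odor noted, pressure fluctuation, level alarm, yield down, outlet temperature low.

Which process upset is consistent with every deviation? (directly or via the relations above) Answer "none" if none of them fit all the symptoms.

D

Per-candidate check:
(A) off-spec feedstock — particulate in product match; level alarm miss; yield down match; off-color product match; viscosity out of range match
(B) seal leak — particulate in product miss; level alarm match; yield down match; off-color product match; viscosity out of range match
(C) column flooding — does not account for off-color product
(D) filter breakthrough — accounts for every observation (particulate in product by pressure fluctuation → particulate in product)
Only (D) is consistent with every observation.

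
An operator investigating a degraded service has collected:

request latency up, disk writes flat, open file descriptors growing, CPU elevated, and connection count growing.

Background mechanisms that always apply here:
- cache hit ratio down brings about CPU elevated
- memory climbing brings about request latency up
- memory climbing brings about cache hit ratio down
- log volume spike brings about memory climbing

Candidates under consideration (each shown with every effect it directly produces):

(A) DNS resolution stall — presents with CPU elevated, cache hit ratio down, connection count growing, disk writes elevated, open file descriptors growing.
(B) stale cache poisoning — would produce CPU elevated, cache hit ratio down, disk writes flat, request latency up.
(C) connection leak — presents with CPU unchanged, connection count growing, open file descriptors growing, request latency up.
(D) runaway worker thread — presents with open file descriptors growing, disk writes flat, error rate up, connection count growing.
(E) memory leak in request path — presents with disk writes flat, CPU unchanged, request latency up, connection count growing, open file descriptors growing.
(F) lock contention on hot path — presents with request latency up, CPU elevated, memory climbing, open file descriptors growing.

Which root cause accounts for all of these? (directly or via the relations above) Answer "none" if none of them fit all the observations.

none

Checking each candidate against the observations:
(A) DNS resolution stall — request latency up miss; disk writes flat miss; open file descriptors growing match; CPU elevated match; connection count growing match
(B) stale cache poisoning — does not account for open file descriptors growing, connection count growing
(C) connection leak — request latency up match; disk writes flat miss; open file descriptors growing match; CPU elevated miss; connection count growing match
(D) runaway worker thread — request latency up miss; disk writes flat match; open file descriptors growing match; CPU elevated miss; connection count growing match
(E) memory leak in request path — fails on CPU elevated (predicts CPU unchanged, not CPU elevated)
(F) lock contention on hot path — request latency up match; disk writes flat miss; open file descriptors growing match; CPU elevated match; connection count growing miss
None of the listed candidates fits everything.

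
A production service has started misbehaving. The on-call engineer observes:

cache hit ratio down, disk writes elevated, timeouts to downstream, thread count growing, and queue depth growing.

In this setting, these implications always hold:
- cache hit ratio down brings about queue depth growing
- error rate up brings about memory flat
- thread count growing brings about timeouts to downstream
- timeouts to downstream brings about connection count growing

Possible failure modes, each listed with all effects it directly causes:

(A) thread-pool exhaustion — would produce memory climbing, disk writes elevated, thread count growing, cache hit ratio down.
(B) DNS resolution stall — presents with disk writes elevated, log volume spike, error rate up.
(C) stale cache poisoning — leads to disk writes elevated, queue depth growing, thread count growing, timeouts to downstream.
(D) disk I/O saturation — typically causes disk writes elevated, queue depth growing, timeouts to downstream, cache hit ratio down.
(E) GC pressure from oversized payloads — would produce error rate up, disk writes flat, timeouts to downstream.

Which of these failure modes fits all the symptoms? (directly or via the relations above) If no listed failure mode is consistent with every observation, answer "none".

Per-candidate check:
(A) thread-pool exhaustion — cache hit ratio down ✓; disk writes elevated ✓; timeouts to downstream ✓ (through thread count growing → timeouts to downstream); thread count growing ✓; queue depth growing ✓ (through cache hit ratio down → queue depth growing)
(B) DNS resolution stall — cache hit ratio down ✗; disk writes elevated ✓; timeouts to downstream ✗; thread count growing ✗; queue depth growing ✗
(C) stale cache poisoning — does not account for cache hit ratio down
(D) disk I/O saturation — cache hit ratio down ✓; disk writes elevated ✓; timeouts to downstream ✓; thread count growing ✗; queue depth growing ✓
(E) GC pressure from oversized payloads — fails on cache hit ratio down, disk writes elevated, thread count growing, queue depth growing (predicts disk writes flat, not disk writes elevated)
Only (A) is consistent with every observation.

A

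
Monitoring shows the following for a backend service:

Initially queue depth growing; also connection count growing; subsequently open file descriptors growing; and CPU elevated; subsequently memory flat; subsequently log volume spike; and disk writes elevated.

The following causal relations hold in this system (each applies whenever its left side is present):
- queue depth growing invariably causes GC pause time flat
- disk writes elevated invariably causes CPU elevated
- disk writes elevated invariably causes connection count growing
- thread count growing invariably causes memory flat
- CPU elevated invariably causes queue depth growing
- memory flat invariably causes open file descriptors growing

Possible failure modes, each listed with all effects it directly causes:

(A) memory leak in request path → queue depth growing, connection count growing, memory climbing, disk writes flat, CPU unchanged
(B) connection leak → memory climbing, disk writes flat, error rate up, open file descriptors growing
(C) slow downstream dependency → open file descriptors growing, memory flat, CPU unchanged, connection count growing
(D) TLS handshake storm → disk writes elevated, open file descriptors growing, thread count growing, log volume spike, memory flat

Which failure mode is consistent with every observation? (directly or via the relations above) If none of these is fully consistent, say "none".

D

Per-candidate check:
(A) memory leak in request path — queue depth growing yes; connection count growing yes; open file descriptors growing NO; CPU elevated NO; memory flat NO; log volume spike NO; disk writes elevated NO
(B) connection leak — queue depth growing NO; connection count growing NO; open file descriptors growing yes; CPU elevated NO; memory flat NO; log volume spike NO; disk writes elevated NO
(C) slow downstream dependency — fails on queue depth growing, CPU elevated, log volume spike, disk writes elevated (predicts CPU unchanged, not CPU elevated)
(D) TLS handshake storm — queue depth growing yes (by disk writes elevated → CPU elevated → queue depth growing); connection count growing yes (by disk writes elevated → connection count growing); open file descriptors growing yes; CPU elevated yes (by disk writes elevated → CPU elevated); memory flat yes; log volume spike yes; disk writes elevated yes
(D) alone accounts for all the evidence.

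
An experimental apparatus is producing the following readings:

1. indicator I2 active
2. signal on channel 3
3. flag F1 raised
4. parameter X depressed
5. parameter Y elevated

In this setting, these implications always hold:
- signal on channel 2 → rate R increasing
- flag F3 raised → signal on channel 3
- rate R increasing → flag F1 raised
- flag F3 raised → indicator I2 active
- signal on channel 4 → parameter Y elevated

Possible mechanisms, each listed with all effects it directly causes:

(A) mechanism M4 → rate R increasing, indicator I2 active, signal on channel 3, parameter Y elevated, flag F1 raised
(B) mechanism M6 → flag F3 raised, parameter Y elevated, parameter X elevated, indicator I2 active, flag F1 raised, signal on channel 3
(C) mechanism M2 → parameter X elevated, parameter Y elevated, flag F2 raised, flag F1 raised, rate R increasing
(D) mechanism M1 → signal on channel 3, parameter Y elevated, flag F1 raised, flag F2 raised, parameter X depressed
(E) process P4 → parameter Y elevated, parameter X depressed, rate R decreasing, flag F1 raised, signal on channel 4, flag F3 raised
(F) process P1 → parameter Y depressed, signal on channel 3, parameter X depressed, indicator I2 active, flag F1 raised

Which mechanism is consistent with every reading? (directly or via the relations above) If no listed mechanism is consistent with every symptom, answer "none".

Per-candidate check:
(A) mechanism M4 — does not account for parameter X depressed
(B) mechanism M6 — fails on parameter X depressed (predicts parameter X elevated, not parameter X depressed)
(C) mechanism M2 — fails on indicator I2 active, signal on channel 3, parameter X depressed (predicts parameter X elevated, not parameter X depressed)
(D) mechanism M1 — does not account for indicator I2 active
(E) process P4 — accounts for every observation (indicator I2 active through flag F3 raised → indicator I2 active)
(F) process P1 — indicator I2 active match; signal on channel 3 match; flag F1 raised match; parameter X depressed match; parameter Y elevated miss
(E) alone accounts for all the evidence.

E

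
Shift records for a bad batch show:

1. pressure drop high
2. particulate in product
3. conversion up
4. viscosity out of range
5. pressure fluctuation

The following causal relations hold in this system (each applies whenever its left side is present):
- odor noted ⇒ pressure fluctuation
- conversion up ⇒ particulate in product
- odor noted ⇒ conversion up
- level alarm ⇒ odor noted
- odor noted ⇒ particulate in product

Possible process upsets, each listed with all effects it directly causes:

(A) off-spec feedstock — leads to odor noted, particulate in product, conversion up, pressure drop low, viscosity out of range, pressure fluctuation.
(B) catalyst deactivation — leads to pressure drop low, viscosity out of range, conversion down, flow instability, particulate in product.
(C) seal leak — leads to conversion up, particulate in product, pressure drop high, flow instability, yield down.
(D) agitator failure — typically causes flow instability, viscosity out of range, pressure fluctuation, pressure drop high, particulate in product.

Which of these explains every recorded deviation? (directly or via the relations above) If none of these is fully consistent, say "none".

none

Per-candidate check:
(A) off-spec feedstock — fails on pressure drop high (predicts pressure drop low, not pressure drop high)
(B) catalyst deactivation — fails on pressure drop high, conversion up, pressure fluctuation (predicts pressure drop low, not pressure drop high; predicts conversion down, not conversion up)
(C) seal leak — pressure drop high +; particulate in product +; conversion up +; viscosity out of range -; pressure fluctuation -
(D) agitator failure — does not account for conversion up
No candidate is consistent with all observations.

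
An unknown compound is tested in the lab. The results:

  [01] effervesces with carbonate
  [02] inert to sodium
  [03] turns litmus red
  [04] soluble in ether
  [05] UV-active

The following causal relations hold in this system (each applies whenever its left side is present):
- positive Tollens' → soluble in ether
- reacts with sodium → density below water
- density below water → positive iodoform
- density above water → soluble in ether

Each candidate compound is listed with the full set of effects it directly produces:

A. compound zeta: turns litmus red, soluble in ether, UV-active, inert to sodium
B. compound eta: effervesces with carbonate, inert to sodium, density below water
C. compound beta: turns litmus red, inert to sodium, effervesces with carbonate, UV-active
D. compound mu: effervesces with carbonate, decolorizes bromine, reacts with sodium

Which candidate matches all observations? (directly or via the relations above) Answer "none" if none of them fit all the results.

Testing each hypothesis:
(A) compound zeta — does not account for effervesces with carbonate
(B) compound eta — effervesces with carbonate yes; inert to sodium yes; turns litmus red NO; soluble in ether NO; UV-active NO
(C) compound beta — effervesces with carbonate yes; inert to sodium yes; turns litmus red yes; soluble in ether NO; UV-active yes
(D) compound mu — fails on inert to sodium, turns litmus red, soluble in ether, UV-active (predicts reacts with sodium, not inert to sodium)
None of the listed candidates fits everything.

none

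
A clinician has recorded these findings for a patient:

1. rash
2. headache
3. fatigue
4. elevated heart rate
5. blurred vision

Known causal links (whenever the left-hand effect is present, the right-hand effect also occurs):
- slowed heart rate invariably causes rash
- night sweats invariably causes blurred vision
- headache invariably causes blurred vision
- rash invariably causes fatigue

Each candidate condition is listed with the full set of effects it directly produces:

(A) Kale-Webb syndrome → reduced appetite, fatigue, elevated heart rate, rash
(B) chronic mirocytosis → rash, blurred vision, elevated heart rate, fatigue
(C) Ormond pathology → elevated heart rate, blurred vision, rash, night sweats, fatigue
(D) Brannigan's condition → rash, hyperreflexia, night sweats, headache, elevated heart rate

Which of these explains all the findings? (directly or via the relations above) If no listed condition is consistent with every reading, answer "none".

D

For each candidate, compare predicted effects to what was observed:
(A) Kale-Webb syndrome — does not account for headache, blurred vision
(B) chronic mirocytosis — does not account for headache
(C) Ormond pathology — rash match; headache miss; fatigue match; elevated heart rate match; blurred vision match
(D) Brannigan's condition — rash match; headache match; fatigue match (through rash → fatigue); elevated heart rate match; blurred vision match (through night sweats → blurred vision)
(D) alone accounts for all the evidence.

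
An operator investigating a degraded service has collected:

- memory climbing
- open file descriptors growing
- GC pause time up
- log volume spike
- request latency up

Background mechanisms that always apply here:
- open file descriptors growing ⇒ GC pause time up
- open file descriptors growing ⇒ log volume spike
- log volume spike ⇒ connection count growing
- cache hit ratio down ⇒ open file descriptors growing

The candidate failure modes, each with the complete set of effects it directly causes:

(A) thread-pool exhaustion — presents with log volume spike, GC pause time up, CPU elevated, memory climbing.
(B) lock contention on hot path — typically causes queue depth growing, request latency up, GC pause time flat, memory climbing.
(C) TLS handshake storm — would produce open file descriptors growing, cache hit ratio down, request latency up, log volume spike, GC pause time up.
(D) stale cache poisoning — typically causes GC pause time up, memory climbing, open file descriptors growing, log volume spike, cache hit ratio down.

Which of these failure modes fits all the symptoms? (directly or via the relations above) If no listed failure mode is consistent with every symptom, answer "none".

Testing each hypothesis:
(A) thread-pool exhaustion — memory climbing +; open file descriptors growing -; GC pause time up +; log volume spike +; request latency up -
(B) lock contention on hot path — fails on open file descriptors growing, GC pause time up, log volume spike (predicts GC pause time flat, not GC pause time up)
(C) TLS handshake storm — memory climbing -; open file descriptors growing +; GC pause time up +; log volume spike +; request latency up +
(D) stale cache poisoning — memory climbing +; open file descriptors growing +; GC pause time up +; log volume spike +; request latency up -
No candidate is consistent with all observations.

none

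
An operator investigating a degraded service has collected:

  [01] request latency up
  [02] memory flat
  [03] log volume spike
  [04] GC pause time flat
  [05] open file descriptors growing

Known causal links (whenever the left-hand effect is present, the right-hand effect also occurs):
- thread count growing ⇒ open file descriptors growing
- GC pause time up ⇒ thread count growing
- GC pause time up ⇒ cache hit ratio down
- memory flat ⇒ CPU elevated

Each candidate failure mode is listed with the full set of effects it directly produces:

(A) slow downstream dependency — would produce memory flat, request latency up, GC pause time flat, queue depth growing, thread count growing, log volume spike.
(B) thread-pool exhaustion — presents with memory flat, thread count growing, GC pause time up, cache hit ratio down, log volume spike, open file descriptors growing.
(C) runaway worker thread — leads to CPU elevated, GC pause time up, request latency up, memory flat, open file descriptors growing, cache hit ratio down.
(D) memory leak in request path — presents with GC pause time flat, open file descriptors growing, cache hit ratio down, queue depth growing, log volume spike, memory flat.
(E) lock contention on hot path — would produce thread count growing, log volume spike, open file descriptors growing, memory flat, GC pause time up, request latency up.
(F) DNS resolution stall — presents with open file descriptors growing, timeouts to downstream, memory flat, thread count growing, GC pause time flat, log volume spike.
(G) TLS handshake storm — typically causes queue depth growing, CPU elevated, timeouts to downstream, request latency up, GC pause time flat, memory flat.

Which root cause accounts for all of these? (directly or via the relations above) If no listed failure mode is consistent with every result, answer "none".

A

Checking each candidate against the observations:
(A) slow downstream dependency — accounts for every observation (open file descriptors growing via thread count growing → open file descriptors growing)
(B) thread-pool exhaustion — fails on request latency up, GC pause time flat (predicts GC pause time up, not GC pause time flat)
(C) runaway worker thread — fails on log volume spike, GC pause time flat (predicts GC pause time up, not GC pause time flat)
(D) memory leak in request path — does not account for request latency up
(E) lock contention on hot path — fails on GC pause time flat (predicts GC pause time up, not GC pause time flat)
(F) DNS resolution stall — does not account for request latency up
(G) TLS handshake storm — request latency up match; memory flat match; log volume spike miss; GC pause time flat match; open file descriptors growing miss
(A) is the only candidate with no mismatches.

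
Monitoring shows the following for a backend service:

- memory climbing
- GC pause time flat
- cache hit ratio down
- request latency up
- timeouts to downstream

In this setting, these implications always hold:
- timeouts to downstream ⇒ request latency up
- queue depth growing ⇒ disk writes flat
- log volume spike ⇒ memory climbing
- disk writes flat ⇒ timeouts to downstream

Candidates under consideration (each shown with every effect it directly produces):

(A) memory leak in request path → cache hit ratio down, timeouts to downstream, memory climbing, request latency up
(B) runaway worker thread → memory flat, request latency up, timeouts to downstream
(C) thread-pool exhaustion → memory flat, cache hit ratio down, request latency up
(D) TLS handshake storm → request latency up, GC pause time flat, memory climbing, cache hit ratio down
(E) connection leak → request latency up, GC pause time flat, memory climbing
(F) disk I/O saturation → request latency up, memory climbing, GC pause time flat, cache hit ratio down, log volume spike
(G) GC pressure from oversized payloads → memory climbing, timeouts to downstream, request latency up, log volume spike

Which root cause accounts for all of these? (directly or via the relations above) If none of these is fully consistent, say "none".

For each candidate, compare predicted effects to what was observed:
(A) memory leak in request path — memory climbing +; GC pause time flat -; cache hit ratio down +; request latency up +; timeouts to downstream +
(B) runaway worker thread — fails on memory climbing, GC pause time flat, cache hit ratio down (predicts memory flat, not memory climbing)
(C) thread-pool exhaustion — memory climbing -; GC pause time flat -; cache hit ratio down +; request latency up +; timeouts to downstream -
(D) TLS handshake storm — memory climbing +; GC pause time flat +; cache hit ratio down +; request latency up +; timeouts to downstream -
(E) connection leak — memory climbing +; GC pause time flat +; cache hit ratio down -; request latency up +; timeouts to downstream -
(F) disk I/O saturation — memory climbing +; GC pause time flat +; cache hit ratio down +; request latency up +; timeouts to downstream -
(G) GC pressure from oversized payloads — memory climbing +; GC pause time flat -; cache hit ratio down -; request latency up +; timeouts to downstream +
None of the listed candidates fits everything.

none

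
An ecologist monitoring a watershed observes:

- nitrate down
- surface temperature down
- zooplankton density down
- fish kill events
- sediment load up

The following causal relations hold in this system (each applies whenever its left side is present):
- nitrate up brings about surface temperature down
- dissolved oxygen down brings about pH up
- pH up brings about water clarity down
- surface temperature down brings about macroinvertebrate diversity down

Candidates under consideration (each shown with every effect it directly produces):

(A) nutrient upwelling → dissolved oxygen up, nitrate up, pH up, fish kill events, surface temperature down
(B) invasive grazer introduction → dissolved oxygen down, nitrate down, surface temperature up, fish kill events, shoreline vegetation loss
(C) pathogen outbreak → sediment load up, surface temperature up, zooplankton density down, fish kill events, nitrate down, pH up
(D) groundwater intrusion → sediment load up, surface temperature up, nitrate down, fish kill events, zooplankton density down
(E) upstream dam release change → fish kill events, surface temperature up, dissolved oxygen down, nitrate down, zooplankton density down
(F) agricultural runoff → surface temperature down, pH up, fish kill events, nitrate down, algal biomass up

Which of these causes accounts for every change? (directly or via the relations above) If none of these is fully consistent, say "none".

none

For each candidate, compare predicted effects to what was observed:
(A) nutrient upwelling — fails on nitrate down, zooplankton density down, sediment load up (predicts nitrate up, not nitrate down)
(B) invasive grazer introduction — fails on surface temperature down, zooplankton density down, sediment load up (predicts surface temperature up, not surface temperature down)
(C) pathogen outbreak — fails on surface temperature down (predicts surface temperature up, not surface temperature down)
(D) groundwater intrusion — fails on surface temperature down (predicts surface temperature up, not surface temperature down)
(E) upstream dam release change — fails on surface temperature down, sediment load up (predicts surface temperature up, not surface temperature down)
(F) agricultural runoff — nitrate down +; surface temperature down +; zooplankton density down -; fish kill events +; sediment load up -
No candidate is consistent with all observations.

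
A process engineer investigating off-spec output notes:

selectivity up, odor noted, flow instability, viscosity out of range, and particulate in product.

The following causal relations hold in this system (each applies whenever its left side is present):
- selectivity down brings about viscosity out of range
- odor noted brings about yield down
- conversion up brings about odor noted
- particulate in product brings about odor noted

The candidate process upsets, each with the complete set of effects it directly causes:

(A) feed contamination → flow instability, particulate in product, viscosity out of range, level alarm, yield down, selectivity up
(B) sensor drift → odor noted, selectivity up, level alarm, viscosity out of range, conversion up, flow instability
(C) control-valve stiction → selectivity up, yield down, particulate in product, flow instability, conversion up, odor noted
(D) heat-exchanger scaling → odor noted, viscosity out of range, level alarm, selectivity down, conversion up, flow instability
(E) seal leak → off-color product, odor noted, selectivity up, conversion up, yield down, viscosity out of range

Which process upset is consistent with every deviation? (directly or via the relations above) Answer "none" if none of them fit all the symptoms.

Checking each candidate against the observations:
(A) feed contamination — accounts for every observation (odor noted via particulate in product → odor noted)
(B) sensor drift — does not account for particulate in product
(C) control-valve stiction — does not account for viscosity out of range
(D) heat-exchanger scaling — fails on selectivity up, particulate in product (predicts selectivity down, not selectivity up)
(E) seal leak — selectivity up +; odor noted +; flow instability -; viscosity out of range +; particulate in product -
(A) alone accounts for all the evidence.

A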